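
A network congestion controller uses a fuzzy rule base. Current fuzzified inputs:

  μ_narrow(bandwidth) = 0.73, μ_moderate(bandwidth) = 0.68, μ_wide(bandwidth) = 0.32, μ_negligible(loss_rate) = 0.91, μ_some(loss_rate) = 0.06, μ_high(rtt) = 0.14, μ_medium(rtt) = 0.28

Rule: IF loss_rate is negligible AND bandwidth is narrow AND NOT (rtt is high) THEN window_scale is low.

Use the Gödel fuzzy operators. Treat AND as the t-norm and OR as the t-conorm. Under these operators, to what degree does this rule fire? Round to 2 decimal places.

firing strength: negligible=0.91, narrow=0.73, ¬high=1−0.14=0.86; AND[min(a, b)] → w = 0.73

0.73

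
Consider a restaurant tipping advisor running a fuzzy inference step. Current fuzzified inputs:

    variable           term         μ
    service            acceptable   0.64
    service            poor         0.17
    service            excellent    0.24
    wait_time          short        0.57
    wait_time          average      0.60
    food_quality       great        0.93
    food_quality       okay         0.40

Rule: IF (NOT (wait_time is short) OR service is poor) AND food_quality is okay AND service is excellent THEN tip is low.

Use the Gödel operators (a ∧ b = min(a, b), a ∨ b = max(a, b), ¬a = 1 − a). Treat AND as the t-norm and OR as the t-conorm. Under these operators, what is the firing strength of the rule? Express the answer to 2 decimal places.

firing strength: (¬short=1−0.57=0.43 OR poor=0.17) = 0.43; AND[min(a, b)] with okay=0.40, excellent=0.24 → w = 0.24

0.24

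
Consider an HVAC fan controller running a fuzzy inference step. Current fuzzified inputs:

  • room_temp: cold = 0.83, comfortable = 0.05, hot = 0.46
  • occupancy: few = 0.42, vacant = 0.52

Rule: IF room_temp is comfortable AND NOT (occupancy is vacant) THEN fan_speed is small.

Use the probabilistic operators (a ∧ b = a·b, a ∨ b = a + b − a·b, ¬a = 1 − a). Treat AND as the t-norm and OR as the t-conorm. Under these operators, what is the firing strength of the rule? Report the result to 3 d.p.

firing strength: comfortable=0.05, ¬vacant=1−0.52=0.48; AND[a·b] → w = 0.0240

0.024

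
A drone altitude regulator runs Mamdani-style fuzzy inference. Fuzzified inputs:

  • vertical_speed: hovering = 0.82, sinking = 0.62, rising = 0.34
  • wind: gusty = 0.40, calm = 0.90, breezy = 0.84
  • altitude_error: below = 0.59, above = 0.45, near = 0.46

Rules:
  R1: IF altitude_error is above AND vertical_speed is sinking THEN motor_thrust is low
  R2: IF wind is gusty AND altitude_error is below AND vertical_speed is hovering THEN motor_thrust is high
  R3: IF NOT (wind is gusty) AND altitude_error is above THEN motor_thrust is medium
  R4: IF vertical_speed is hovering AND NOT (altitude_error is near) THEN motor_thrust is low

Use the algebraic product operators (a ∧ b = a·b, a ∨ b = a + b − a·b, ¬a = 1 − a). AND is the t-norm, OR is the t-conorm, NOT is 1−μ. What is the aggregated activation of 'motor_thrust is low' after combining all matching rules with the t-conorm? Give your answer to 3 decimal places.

0.598

R1: above=0.45, sinking=0.62; AND[a·b] → w = 0.2790
R2: gusty=0.40, below=0.59, hovering=0.82; AND[a·b] → w = 0.1935
R3: ¬gusty=1−0.40=0.60, above=0.45; AND[a·b] → w = 0.2700
R4: hovering=0.82, ¬near=1−0.46=0.54; AND[a·b] → w = 0.4428
Rules with consequent 'low': {R1, R4} → strengths 0.2790, 0.4428
Aggregate via t-conorm [a + b − a·b]: 0.5983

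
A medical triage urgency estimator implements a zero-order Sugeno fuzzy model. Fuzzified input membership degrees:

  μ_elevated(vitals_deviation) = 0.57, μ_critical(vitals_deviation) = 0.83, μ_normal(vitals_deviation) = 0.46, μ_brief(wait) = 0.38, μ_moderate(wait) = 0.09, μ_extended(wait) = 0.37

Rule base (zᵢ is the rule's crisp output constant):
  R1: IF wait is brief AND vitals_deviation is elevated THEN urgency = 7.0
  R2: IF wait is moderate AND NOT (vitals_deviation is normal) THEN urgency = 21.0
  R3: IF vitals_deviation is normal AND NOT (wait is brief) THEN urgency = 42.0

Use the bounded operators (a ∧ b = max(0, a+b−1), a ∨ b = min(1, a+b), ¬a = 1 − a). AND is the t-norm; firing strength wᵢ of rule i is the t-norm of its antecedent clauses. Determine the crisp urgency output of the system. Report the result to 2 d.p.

R1 (z=7.0): brief=0.38, elevated=0.57; AND[max(0, a+b−1)] → w = 0.00
R2 (z=21.0): moderate=0.09, ¬normal=1−0.46=0.54; AND[max(0, a+b−1)] → w = 0.00
R3 (z=42.0): normal=0.46, ¬brief=1−0.38=0.62; AND[max(0, a+b−1)] → w = 0.08
Weighted average = (0.00·7.0 + 0.00·21.0 + 0.08·42.0) / (0.00 + 0.00 + 0.08)
  = 3.3600 / 0.0800 = 42.00

42.00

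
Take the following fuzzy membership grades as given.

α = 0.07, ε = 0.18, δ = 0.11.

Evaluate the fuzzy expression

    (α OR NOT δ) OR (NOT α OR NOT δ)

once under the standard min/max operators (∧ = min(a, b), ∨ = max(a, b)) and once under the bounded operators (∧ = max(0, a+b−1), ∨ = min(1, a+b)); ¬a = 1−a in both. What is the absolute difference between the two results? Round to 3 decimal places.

Under standard min/max:
  NOT δ = 1 − 0.11 = 0.89
  α OR NOT δ = max(a, b) on (0.07, 0.89) = 0.89
  NOT α = 1 − 0.07 = 0.93
  NOT δ = 1 − 0.11 = 0.89
  NOT α OR NOT δ = max(a, b) on (0.93, 0.89) = 0.93
  (α OR NOT δ) OR (NOT α OR NOT δ) = max(a, b) on (0.89, 0.93) = 0.93
  → value = 0.9300
Under bounded:
  NOT δ = 1 − 0.11 = 0.89
  α OR NOT δ = min(1, a+b) on (0.07, 0.89) = 0.96
  NOT α = 1 − 0.07 = 0.93
  NOT δ = 1 − 0.11 = 0.89
  NOT α OR NOT δ = min(1, a+b) on (0.93, 0.89) = 1.00
  (α OR NOT δ) OR (NOT α OR NOT δ) = min(1, a+b) on (0.96, 1.00) = 1.00
  → value = 1.0000
|0.9300 − 1.0000| = 0.070

0.070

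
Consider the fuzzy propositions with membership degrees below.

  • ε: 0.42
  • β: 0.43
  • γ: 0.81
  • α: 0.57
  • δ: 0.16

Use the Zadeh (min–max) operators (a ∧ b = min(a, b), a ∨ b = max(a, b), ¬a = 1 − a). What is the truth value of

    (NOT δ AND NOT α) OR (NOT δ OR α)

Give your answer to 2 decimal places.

NOT δ = 1 − 0.16 = 0.84
NOT α = 1 − 0.57 = 0.43
NOT δ AND NOT α = min(a, b) on (0.84, 0.43) = 0.43
NOT δ = 1 − 0.16 = 0.84
NOT δ OR α = max(a, b) on (0.84, 0.57) = 0.84
(NOT δ AND NOT α) OR (NOT δ OR α) = max(a, b) on (0.43, 0.84) = 0.84

0.84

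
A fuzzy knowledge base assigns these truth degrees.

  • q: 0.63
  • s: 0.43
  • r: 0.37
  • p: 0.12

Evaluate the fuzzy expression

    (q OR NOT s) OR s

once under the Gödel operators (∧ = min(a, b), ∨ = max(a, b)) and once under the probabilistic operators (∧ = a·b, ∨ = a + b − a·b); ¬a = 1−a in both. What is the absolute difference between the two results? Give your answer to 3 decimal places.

Under Gödel:
  NOT s = 1 − 0.43 = 0.57
  q OR NOT s = max(a, b) on (0.63, 0.57) = 0.63
  (q OR NOT s) OR s = max(a, b) on (0.63, 0.43) = 0.63
  → value = 0.6300
Under probabilistic:
  NOT s = 1 − 0.4300 = 0.5700
  q OR NOT s = a + b − a·b on (0.6300, 0.5700) = 0.8409
  (q OR NOT s) OR s = a + b − a·b on (0.8409, 0.4300) = 0.9093
  → value = 0.9093
|0.6300 − 0.9093| = 0.279

0.279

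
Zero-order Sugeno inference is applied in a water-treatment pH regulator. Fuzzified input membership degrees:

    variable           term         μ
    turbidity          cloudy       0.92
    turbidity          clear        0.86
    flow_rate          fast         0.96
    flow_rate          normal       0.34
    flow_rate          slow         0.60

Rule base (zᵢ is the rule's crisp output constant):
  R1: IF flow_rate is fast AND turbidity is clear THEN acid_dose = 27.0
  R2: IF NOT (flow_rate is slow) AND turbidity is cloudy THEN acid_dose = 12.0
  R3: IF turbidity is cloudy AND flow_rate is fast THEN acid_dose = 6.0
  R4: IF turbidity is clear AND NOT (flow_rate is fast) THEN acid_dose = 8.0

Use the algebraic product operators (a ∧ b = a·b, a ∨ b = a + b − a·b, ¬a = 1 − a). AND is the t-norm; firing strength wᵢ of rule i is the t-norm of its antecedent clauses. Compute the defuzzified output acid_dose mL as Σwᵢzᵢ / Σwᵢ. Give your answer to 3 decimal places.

15.291

R1 (z=27.0): fast=0.96, clear=0.86; AND[a·b] → w = 0.8256
R2 (z=12.0): ¬slow=1−0.60=0.40, cloudy=0.92; AND[a·b] → w = 0.3680
R3 (z=6.0): cloudy=0.92, fast=0.96; AND[a·b] → w = 0.8832
R4 (z=8.0): clear=0.86, ¬fast=1−0.96=0.04; AND[a·b] → w = 0.0344
Weighted average = (0.8256·27.0 + 0.3680·12.0 + 0.8832·6.0 + 0.0344·8.0) / (0.8256 + 0.3680 + 0.8832 + 0.0344)
  = 32.2816 / 2.1112 = 15.291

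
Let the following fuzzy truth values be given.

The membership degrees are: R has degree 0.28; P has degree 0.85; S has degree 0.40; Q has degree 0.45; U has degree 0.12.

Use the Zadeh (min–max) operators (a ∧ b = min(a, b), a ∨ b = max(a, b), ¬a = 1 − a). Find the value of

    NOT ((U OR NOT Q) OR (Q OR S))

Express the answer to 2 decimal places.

NOT Q = 1 − 0.45 = 0.55
U OR NOT Q = max(a, b) on (0.12, 0.55) = 0.55
Q OR S = max(a, b) on (0.45, 0.40) = 0.45
(U OR NOT Q) OR (Q OR S) = max(a, b) on (0.55, 0.45) = 0.55
NOT ((U OR NOT Q) OR (Q OR S)) = 1 − 0.55 = 0.45

0.45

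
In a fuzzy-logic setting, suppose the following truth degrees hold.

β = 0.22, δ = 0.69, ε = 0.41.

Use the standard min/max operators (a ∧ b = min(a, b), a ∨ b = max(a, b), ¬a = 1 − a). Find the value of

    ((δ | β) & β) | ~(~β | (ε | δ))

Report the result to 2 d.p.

0.22

δ | β = max(a, b) on (0.69, 0.22) = 0.69
(δ | β) & β = min(a, b) on (0.69, 0.22) = 0.22
~β = 1 − 0.22 = 0.78
ε | δ = max(a, b) on (0.41, 0.69) = 0.69
~β | (ε | δ) = max(a, b) on (0.78, 0.69) = 0.78
~(~β | (ε | δ)) = 1 − 0.78 = 0.22
((δ | β) & β) | ~(~β | (ε | δ)) = max(a, b) on (0.22, 0.22) = 0.22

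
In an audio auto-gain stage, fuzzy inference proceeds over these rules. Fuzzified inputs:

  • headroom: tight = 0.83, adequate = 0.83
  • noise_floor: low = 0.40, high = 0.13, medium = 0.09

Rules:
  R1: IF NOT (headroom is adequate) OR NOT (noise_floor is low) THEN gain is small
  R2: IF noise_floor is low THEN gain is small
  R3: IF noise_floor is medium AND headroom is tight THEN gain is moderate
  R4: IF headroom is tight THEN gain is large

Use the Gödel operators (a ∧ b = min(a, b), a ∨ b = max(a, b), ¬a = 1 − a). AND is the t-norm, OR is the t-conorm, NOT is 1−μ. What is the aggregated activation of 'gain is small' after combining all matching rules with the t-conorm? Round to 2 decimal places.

R1: ¬adequate=1−0.83=0.17, ¬low=1−0.40=0.60; OR[max(a, b)] → w = 0.60
R2: low=0.40 → w = 0.40
R3: medium=0.09, tight=0.83; AND[min(a, b)] → w = 0.09
R4: tight=0.83 → w = 0.83
Rules with consequent 'small': {R1, R2} → strengths 0.60, 0.40
Aggregate via t-conorm [max(a, b)]: 0.60

0.60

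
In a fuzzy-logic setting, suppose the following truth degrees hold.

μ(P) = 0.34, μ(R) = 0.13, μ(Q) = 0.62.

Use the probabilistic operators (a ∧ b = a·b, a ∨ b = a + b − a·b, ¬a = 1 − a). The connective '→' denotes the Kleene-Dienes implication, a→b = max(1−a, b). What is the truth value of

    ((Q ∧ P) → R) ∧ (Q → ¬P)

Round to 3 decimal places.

Q ∧ P = a·b on (0.6200, 0.3400) = 0.2108
(Q ∧ P) → R  [Kleene-Dienes: max(1−a, b)] with a=0.2108, b=0.1300 → 0.7892
¬P = 1 − 0.3400 = 0.6600
Q → ¬P  [Kleene-Dienes: max(1−a, b)] with a=0.6200, b=0.6600 → 0.6600
((Q ∧ P) → R) ∧ (Q → ¬P) = a·b on (0.7892, 0.6600) = 0.5209

0.521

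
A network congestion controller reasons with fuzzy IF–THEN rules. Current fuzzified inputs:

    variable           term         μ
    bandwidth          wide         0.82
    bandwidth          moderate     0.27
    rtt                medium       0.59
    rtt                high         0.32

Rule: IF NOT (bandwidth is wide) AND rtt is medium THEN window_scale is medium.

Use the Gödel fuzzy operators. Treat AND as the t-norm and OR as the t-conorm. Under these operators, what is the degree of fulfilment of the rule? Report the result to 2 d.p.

firing strength: ¬wide=1−0.82=0.18, medium=0.59; AND[min(a, b)] → w = 0.18

0.18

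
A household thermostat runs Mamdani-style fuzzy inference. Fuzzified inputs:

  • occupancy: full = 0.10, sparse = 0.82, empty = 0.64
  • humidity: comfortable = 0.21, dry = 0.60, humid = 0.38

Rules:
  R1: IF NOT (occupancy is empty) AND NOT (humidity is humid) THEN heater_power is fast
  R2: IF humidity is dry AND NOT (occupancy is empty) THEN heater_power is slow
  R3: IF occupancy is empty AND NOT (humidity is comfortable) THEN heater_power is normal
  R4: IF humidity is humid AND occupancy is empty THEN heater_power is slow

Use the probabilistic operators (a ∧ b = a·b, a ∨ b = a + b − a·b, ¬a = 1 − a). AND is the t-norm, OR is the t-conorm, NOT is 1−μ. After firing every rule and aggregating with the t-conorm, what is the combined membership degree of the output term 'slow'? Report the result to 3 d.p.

R1: ¬empty=1−0.64=0.36, ¬humid=1−0.38=0.62; AND[a·b] → w = 0.2232
R2: dry=0.60, ¬empty=1−0.64=0.36; AND[a·b] → w = 0.2160
R3: empty=0.64, ¬comfortable=1−0.21=0.79; AND[a·b] → w = 0.5056
R4: humid=0.38, empty=0.64; AND[a·b] → w = 0.2432
Rules with consequent 'slow': {R2, R4} → strengths 0.2160, 0.2432
Aggregate via t-conorm [a + b − a·b]: 0.4067

0.407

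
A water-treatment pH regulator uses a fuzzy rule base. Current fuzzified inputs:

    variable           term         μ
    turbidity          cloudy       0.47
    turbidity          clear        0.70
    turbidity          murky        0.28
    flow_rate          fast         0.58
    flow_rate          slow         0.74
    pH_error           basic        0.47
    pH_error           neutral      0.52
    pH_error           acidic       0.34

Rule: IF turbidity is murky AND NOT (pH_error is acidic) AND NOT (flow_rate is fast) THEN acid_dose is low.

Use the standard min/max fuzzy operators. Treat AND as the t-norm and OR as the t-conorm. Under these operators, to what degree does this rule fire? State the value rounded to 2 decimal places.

firing strength: murky=0.28, ¬acidic=1−0.34=0.66, ¬fast=1−0.58=0.42; AND[min(a, b)] → w = 0.28

0.28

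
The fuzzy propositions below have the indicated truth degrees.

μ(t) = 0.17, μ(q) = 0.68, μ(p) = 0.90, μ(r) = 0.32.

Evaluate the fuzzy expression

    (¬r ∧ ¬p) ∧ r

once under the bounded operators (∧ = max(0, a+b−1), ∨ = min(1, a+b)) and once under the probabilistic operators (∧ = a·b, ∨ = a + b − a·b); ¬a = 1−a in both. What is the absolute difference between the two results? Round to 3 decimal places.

Under bounded:
  ¬r = 1 − 0.32 = 0.68
  ¬p = 1 − 0.90 = 0.10
  ¬r ∧ ¬p = max(0, a+b−1) on (0.68, 0.10) = 0.00
  (¬r ∧ ¬p) ∧ r = max(0, a+b−1) on (0.00, 0.32) = 0.00
  → value = 0.0000
Under probabilistic:
  ¬r = 1 − 0.3200 = 0.6800
  ¬p = 1 − 0.9000 = 0.1000
  ¬r ∧ ¬p = a·b on (0.6800, 0.1000) = 0.0680
  (¬r ∧ ¬p) ∧ r = a·b on (0.0680, 0.3200) = 0.0218
  → value = 0.0218
|0.0000 − 0.0218| = 0.022

0.022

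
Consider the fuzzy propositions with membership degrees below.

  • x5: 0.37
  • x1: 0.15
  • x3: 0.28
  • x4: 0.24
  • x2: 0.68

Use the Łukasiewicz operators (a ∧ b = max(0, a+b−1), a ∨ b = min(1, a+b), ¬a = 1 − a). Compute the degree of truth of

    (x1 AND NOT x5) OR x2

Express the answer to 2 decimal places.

NOT x5 = 1 − 0.37 = 0.63
x1 AND NOT x5 = max(0, a+b−1) on (0.15, 0.63) = 0.00
(x1 AND NOT x5) OR x2 = min(1, a+b) on (0.00, 0.68) = 0.68

0.68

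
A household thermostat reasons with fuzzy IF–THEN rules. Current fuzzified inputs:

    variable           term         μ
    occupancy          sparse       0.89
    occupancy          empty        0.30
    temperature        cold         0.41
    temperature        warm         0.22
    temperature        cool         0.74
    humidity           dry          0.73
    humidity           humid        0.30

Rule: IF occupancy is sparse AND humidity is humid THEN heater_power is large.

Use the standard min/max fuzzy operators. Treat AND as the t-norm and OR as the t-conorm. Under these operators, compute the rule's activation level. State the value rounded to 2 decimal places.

0.30

firing strength: sparse=0.89, humid=0.30; AND[min(a, b)] → w = 0.30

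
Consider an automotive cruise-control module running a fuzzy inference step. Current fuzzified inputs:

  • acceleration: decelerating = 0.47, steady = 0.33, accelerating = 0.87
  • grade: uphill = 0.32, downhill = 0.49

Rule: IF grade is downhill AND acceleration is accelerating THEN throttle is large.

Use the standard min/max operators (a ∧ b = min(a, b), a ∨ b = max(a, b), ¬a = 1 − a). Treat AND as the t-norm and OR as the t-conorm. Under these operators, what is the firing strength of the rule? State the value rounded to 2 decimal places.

0.49

firing strength: downhill=0.49, accelerating=0.87; AND[min(a, b)] → w = 0.49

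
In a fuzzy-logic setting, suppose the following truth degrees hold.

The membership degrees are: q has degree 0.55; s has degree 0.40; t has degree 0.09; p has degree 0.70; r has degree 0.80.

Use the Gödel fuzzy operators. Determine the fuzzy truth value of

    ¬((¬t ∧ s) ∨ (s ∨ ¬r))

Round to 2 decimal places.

¬t = 1 − 0.09 = 0.91
¬t ∧ s = min(a, b) on (0.91, 0.40) = 0.40
¬r = 1 − 0.80 = 0.20
s ∨ ¬r = max(a, b) on (0.40, 0.20) = 0.40
(¬t ∧ s) ∨ (s ∨ ¬r) = max(a, b) on (0.40, 0.40) = 0.40
¬((¬t ∧ s) ∨ (s ∨ ¬r)) = 1 − 0.40 = 0.60

0.60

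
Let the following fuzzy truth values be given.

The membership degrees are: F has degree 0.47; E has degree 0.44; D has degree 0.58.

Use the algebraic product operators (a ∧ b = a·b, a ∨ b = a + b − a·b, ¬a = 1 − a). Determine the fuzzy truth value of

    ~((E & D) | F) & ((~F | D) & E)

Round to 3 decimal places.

0.139

E & D = a·b on (0.4400, 0.5800) = 0.2552
(E & D) | F = a + b − a·b on (0.2552, 0.4700) = 0.6053
~((E & D) | F) = 1 − 0.6053 = 0.3947
~F = 1 − 0.4700 = 0.5300
~F | D = a + b − a·b on (0.5300, 0.5800) = 0.8026
(~F | D) & E = a·b on (0.8026, 0.4400) = 0.3531
~((E & D) | F) & ((~F | D) & E) = a·b on (0.3947, 0.3531) = 0.1394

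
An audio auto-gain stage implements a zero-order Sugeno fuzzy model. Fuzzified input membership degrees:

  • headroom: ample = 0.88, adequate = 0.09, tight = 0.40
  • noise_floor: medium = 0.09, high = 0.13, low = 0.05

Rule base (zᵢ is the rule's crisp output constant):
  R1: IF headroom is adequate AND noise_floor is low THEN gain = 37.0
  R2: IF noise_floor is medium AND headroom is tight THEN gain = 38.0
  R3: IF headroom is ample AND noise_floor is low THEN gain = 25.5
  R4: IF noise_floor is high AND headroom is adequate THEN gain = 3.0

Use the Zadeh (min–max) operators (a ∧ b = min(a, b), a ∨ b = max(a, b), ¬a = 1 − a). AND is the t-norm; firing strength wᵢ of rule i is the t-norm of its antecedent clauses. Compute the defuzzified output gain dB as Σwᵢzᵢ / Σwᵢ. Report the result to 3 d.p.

24.339

R1 (z=37.0): adequate=0.09, low=0.05; AND[min(a, b)] → w = 0.05
R2 (z=38.0): medium=0.09, tight=0.40; AND[min(a, b)] → w = 0.09
R3 (z=25.5): ample=0.88, low=0.05; AND[min(a, b)] → w = 0.05
R4 (z=3.0): high=0.13, adequate=0.09; AND[min(a, b)] → w = 0.09
Weighted average = (0.05·37.0 + 0.09·38.0 + 0.05·25.5 + 0.09·3.0) / (0.05 + 0.09 + 0.05 + 0.09)
  = 6.8150 / 0.2800 = 24.339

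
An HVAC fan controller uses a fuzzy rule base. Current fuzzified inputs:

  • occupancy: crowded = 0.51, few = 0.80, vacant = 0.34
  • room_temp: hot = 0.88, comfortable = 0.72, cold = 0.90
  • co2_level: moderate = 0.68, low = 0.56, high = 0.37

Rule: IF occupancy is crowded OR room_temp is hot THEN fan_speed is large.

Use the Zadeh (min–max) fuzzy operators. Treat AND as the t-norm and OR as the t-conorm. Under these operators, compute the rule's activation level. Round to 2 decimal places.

0.88

firing strength: crowded=0.51, hot=0.88; OR[max(a, b)] → w = 0.88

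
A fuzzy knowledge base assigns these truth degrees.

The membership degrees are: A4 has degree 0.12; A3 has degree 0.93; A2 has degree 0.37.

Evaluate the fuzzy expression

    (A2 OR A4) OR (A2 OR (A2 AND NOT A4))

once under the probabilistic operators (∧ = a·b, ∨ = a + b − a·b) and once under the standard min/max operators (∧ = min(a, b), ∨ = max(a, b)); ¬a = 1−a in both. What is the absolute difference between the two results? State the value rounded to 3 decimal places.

0.394

Under probabilistic:
  A2 OR A4 = a + b − a·b on (0.3700, 0.1200) = 0.4456
  NOT A4 = 1 − 0.1200 = 0.8800
  A2 AND NOT A4 = a·b on (0.3700, 0.8800) = 0.3256
  A2 OR (A2 AND NOT A4) = a + b − a·b on (0.3700, 0.3256) = 0.5751
  (A2 OR A4) OR (A2 OR (A2 AND NOT A4)) = a + b − a·b on (0.4456, 0.5751) = 0.7645
  → value = 0.7645
Under standard min/max:
  A2 OR A4 = max(a, b) on (0.37, 0.12) = 0.37
  NOT A4 = 1 − 0.12 = 0.88
  A2 AND NOT A4 = min(a, b) on (0.37, 0.88) = 0.37
  A2 OR (A2 AND NOT A4) = max(a, b) on (0.37, 0.37) = 0.37
  (A2 OR A4) OR (A2 OR (A2 AND NOT A4)) = max(a, b) on (0.37, 0.37) = 0.37
  → value = 0.3700
|0.7645 − 0.3700| = 0.394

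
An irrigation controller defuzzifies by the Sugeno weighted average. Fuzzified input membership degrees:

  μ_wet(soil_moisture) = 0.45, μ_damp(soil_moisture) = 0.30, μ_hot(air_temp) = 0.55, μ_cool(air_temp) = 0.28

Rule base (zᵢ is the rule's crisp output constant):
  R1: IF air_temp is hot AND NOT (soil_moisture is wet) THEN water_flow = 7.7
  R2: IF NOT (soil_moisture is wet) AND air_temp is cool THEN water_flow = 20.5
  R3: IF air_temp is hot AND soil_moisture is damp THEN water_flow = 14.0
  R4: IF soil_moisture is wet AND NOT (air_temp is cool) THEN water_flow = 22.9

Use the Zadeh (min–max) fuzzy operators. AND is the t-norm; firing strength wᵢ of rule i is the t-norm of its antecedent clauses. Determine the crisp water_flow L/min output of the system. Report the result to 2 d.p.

R1 (z=7.7): hot=0.55, ¬wet=1−0.45=0.55; AND[min(a, b)] → w = 0.55
R2 (z=20.5): ¬wet=1−0.45=0.55, cool=0.28; AND[min(a, b)] → w = 0.28
R3 (z=14.0): hot=0.55, damp=0.30; AND[min(a, b)] → w = 0.30
R4 (z=22.9): wet=0.45, ¬cool=1−0.28=0.72; AND[min(a, b)] → w = 0.45
Weighted average = (0.55·7.7 + 0.28·20.5 + 0.30·14.0 + 0.45·22.9) / (0.55 + 0.28 + 0.30 + 0.45)
  = 24.4800 / 1.5800 = 15.49

15.49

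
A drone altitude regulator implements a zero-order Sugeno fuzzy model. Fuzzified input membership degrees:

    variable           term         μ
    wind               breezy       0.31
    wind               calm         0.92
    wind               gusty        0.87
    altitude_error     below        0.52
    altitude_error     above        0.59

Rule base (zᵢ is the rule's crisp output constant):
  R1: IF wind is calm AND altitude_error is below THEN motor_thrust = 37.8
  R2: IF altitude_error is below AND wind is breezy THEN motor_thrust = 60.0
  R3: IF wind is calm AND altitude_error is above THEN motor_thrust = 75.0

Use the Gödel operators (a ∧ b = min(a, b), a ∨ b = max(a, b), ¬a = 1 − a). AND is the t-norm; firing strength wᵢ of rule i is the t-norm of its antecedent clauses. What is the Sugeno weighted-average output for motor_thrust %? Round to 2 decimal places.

58.10

R1 (z=37.8): calm=0.92, below=0.52; AND[min(a, b)] → w = 0.52
R2 (z=60.0): below=0.52, breezy=0.31; AND[min(a, b)] → w = 0.31
R3 (z=75.0): calm=0.92, above=0.59; AND[min(a, b)] → w = 0.59
Weighted average = (0.52·37.8 + 0.31·60.0 + 0.59·75.0) / (0.52 + 0.31 + 0.59)
  = 82.5060 / 1.4200 = 58.10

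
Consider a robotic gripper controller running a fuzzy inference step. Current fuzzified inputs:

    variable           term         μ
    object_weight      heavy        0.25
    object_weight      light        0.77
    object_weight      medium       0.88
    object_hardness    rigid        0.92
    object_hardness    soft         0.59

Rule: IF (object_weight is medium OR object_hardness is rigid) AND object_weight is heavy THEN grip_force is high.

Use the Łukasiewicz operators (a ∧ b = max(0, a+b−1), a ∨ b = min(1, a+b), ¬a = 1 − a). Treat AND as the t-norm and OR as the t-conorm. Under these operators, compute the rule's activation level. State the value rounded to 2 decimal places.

firing strength: (medium=0.88 OR rigid=0.92) = 1.00; AND[max(0, a+b−1)] with heavy=0.25 → w = 0.25

0.25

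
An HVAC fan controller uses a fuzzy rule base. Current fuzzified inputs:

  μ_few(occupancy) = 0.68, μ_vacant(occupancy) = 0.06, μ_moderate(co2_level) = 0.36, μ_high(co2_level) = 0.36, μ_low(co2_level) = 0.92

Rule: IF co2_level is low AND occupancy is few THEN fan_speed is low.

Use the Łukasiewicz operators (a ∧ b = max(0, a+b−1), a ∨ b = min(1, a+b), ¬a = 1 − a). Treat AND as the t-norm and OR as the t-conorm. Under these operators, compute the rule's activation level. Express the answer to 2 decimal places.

firing strength: low=0.92, few=0.68; AND[max(0, a+b−1)] → w = 0.60

0.60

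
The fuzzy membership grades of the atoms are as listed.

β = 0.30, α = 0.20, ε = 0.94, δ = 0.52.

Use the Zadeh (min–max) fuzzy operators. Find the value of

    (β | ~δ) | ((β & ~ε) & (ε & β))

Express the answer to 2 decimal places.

~δ = 1 − 0.52 = 0.48
β | ~δ = max(a, b) on (0.30, 0.48) = 0.48
~ε = 1 − 0.94 = 0.06
β & ~ε = min(a, b) on (0.30, 0.06) = 0.06
ε & β = min(a, b) on (0.94, 0.30) = 0.30
(β & ~ε) & (ε & β) = min(a, b) on (0.06, 0.30) = 0.06
(β | ~δ) | ((β & ~ε) & (ε & β)) = max(a, b) on (0.48, 0.06) = 0.48

0.48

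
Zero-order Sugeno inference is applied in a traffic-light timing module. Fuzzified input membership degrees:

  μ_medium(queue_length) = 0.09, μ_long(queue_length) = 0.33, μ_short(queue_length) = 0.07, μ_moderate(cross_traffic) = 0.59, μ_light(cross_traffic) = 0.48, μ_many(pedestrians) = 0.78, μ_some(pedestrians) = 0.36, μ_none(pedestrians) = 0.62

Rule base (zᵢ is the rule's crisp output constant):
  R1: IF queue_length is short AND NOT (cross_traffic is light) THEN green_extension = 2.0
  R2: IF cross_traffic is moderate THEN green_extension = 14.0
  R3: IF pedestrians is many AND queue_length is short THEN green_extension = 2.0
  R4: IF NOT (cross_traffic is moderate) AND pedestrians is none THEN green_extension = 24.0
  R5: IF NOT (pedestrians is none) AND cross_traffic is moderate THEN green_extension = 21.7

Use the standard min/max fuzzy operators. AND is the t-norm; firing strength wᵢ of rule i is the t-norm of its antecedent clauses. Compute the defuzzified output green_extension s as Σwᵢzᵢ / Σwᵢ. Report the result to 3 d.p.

R1 (z=2.0): short=0.07, ¬light=1−0.48=0.52; AND[min(a, b)] → w = 0.07
R2 (z=14.0): moderate=0.59 → w = 0.59
R3 (z=2.0): many=0.78, short=0.07; AND[min(a, b)] → w = 0.07
R4 (z=24.0): ¬moderate=1−0.59=0.41, none=0.62; AND[min(a, b)] → w = 0.41
R5 (z=21.7): ¬none=1−0.62=0.38, moderate=0.59; AND[min(a, b)] → w = 0.38
Weighted average = (0.07·2.0 + 0.59·14.0 + 0.07·2.0 + 0.41·24.0 + 0.38·21.7) / (0.07 + 0.59 + 0.07 + 0.41 + 0.38)
  = 26.6260 / 1.5200 = 17.517

17.517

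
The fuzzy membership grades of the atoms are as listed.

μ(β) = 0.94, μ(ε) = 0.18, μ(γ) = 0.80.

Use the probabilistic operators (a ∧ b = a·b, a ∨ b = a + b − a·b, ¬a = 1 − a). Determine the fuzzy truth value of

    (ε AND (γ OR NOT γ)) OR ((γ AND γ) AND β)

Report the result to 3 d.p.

NOT γ = 1 − 0.8000 = 0.2000
γ OR NOT γ = a + b − a·b on (0.8000, 0.2000) = 0.8400
ε AND (γ OR NOT γ) = a·b on (0.1800, 0.8400) = 0.1512
γ AND γ = a·b on (0.8000, 0.8000) = 0.6400
(γ AND γ) AND β = a·b on (0.6400, 0.9400) = 0.6016
(ε AND (γ OR NOT γ)) OR ((γ AND γ) AND β) = a + b − a·b on (0.1512, 0.6016) = 0.6618

0.662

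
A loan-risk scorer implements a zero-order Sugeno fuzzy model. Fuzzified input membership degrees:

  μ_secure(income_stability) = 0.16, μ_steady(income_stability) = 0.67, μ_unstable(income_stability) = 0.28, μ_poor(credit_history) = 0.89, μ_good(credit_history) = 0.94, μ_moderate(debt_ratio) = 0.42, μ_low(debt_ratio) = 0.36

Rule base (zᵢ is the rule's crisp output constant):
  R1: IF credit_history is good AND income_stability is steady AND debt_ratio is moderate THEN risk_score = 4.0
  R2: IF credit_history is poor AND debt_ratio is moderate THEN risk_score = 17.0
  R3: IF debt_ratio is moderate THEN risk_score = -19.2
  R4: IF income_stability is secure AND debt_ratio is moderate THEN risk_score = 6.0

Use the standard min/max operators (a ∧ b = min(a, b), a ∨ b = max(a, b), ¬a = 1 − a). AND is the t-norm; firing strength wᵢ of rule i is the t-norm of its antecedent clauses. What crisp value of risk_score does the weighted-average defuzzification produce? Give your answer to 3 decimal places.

1.208

R1 (z=4.0): good=0.94, steady=0.67, moderate=0.42; AND[min(a, b)] → w = 0.42
R2 (z=17.0): poor=0.89, moderate=0.42; AND[min(a, b)] → w = 0.42
R3 (z=-19.2): moderate=0.42 → w = 0.42
R4 (z=6.0): secure=0.16, moderate=0.42; AND[min(a, b)] → w = 0.16
Weighted average = (0.42·4.0 + 0.42·17.0 + 0.42·-19.2 + 0.16·6.0) / (0.42 + 0.42 + 0.42 + 0.16)
  = 1.7160 / 1.4200 = 1.208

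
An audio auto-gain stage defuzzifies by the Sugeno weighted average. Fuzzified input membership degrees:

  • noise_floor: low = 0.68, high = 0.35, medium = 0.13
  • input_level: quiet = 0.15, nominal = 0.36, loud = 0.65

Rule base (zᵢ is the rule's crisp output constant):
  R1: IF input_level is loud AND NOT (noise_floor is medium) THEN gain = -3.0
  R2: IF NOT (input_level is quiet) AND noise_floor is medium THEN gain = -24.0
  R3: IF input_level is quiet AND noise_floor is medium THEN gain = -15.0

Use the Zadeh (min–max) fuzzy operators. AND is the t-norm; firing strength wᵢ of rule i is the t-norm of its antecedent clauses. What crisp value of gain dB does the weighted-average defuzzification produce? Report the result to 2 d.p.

R1 (z=-3.0): loud=0.65, ¬medium=1−0.13=0.87; AND[min(a, b)] → w = 0.65
R2 (z=-24.0): ¬quiet=1−0.15=0.85, medium=0.13; AND[min(a, b)] → w = 0.13
R3 (z=-15.0): quiet=0.15, medium=0.13; AND[min(a, b)] → w = 0.13
Weighted average = (0.65·-3.0 + 0.13·-24.0 + 0.13·-15.0) / (0.65 + 0.13 + 0.13)
  = -7.0200 / 0.9100 = -7.71

-7.71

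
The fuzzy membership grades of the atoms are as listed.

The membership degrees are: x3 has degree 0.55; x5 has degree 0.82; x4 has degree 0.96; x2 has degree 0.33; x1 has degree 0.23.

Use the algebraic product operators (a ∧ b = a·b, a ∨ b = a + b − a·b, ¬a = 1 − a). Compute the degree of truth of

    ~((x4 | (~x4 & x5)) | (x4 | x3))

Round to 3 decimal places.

~x4 = 1 − 0.9600 = 0.0400
~x4 & x5 = a·b on (0.0400, 0.8200) = 0.0328
x4 | (~x4 & x5) = a + b − a·b on (0.9600, 0.0328) = 0.9613
x4 | x3 = a + b − a·b on (0.9600, 0.5500) = 0.9820
(x4 | (~x4 & x5)) | (x4 | x3) = a + b − a·b on (0.9613, 0.9820) = 0.9993
~((x4 | (~x4 & x5)) | (x4 | x3)) = 1 − 0.9993 = 0.0007

0.001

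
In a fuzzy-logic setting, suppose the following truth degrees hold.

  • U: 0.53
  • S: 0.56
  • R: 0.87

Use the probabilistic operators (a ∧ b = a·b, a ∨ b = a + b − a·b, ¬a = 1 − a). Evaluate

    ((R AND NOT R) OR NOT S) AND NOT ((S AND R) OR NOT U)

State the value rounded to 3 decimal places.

0.137

NOT R = 1 − 0.8700 = 0.1300
R AND NOT R = a·b on (0.8700, 0.1300) = 0.1131
NOT S = 1 − 0.5600 = 0.4400
(R AND NOT R) OR NOT S = a + b − a·b on (0.1131, 0.4400) = 0.5033
S AND R = a·b on (0.5600, 0.8700) = 0.4872
NOT U = 1 − 0.5300 = 0.4700
(S AND R) OR NOT U = a + b − a·b on (0.4872, 0.4700) = 0.7282
NOT ((S AND R) OR NOT U) = 1 − 0.7282 = 0.2718
((R AND NOT R) OR NOT S) AND NOT ((S AND R) OR NOT U) = a·b on (0.5033, 0.2718) = 0.1368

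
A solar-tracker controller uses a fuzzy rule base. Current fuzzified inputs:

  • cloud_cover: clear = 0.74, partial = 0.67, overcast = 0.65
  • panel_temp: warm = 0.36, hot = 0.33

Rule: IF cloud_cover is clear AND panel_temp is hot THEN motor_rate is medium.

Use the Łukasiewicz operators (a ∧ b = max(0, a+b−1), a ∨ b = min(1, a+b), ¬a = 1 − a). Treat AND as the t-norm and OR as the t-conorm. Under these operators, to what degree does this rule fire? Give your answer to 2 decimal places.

0.07

firing strength: clear=0.74, hot=0.33; AND[max(0, a+b−1)] → w = 0.07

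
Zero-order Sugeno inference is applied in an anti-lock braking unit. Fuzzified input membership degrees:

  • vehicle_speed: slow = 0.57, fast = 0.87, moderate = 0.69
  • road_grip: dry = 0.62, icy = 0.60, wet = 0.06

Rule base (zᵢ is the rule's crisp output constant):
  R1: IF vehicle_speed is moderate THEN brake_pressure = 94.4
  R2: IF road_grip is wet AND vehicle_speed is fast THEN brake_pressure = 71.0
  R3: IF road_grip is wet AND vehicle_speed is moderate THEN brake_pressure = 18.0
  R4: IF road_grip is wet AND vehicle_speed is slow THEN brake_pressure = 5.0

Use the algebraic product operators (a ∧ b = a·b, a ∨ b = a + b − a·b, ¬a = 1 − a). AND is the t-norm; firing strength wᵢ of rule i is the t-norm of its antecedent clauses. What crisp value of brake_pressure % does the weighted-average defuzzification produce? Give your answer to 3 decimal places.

85.300

R1 (z=94.4): moderate=0.69 → w = 0.6900
R2 (z=71.0): wet=0.06, fast=0.87; AND[a·b] → w = 0.0522
R3 (z=18.0): wet=0.06, moderate=0.69; AND[a·b] → w = 0.0414
R4 (z=5.0): wet=0.06, slow=0.57; AND[a·b] → w = 0.0342
Weighted average = (0.6900·94.4 + 0.0522·71.0 + 0.0414·18.0 + 0.0342·5.0) / (0.6900 + 0.0522 + 0.0414 + 0.0342)
  = 69.7584 / 0.8178 = 85.300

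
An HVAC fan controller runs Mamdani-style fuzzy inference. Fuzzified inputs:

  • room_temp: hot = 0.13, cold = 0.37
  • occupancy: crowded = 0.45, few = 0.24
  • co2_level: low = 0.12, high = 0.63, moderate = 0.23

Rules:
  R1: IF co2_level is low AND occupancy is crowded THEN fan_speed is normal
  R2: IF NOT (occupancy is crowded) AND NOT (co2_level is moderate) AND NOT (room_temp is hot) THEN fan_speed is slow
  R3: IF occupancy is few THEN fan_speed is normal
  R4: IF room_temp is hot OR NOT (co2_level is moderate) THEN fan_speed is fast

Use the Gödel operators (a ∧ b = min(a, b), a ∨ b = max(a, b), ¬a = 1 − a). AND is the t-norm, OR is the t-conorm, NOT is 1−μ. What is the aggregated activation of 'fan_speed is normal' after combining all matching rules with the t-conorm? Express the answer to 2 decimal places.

0.24

R1: low=0.12, crowded=0.45; AND[min(a, b)] → w = 0.12
R2: ¬crowded=1−0.45=0.55, ¬moderate=1−0.23=0.77, ¬hot=1−0.13=0.87; AND[min(a, b)] → w = 0.55
R3: few=0.24 → w = 0.24
R4: hot=0.13, ¬moderate=1−0.23=0.77; OR[max(a, b)] → w = 0.77
Rules with consequent 'normal': {R1, R3} → strengths 0.12, 0.24
Aggregate via t-conorm [max(a, b)]: 0.24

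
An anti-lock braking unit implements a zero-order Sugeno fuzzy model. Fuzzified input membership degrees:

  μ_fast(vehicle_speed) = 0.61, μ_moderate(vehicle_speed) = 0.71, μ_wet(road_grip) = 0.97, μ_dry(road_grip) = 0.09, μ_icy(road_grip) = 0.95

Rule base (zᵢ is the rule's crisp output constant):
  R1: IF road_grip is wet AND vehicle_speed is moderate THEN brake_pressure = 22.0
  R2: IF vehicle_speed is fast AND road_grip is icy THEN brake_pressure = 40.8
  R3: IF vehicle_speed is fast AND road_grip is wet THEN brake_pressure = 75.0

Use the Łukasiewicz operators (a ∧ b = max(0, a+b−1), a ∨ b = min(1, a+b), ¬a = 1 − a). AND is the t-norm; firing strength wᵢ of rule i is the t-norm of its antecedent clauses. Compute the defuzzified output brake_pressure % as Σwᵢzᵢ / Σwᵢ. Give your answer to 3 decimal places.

44.675

R1 (z=22.0): wet=0.97, moderate=0.71; AND[max(0, a+b−1)] → w = 0.68
R2 (z=40.8): fast=0.61, icy=0.95; AND[max(0, a+b−1)] → w = 0.56
R3 (z=75.0): fast=0.61, wet=0.97; AND[max(0, a+b−1)] → w = 0.58
Weighted average = (0.68·22.0 + 0.56·40.8 + 0.58·75.0) / (0.68 + 0.56 + 0.58)
  = 81.3080 / 1.8200 = 44.675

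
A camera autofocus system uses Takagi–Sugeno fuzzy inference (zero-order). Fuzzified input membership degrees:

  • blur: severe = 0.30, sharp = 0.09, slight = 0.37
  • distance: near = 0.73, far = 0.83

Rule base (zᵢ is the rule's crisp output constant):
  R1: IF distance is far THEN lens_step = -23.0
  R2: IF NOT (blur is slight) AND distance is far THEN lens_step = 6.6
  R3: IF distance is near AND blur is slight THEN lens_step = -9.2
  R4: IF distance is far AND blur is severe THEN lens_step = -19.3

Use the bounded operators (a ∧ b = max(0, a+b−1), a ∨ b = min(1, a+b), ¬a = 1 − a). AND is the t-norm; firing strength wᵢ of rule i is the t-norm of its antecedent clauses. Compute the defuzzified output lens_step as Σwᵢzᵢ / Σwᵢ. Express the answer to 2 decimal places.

-12.82

R1 (z=-23.0): far=0.83 → w = 0.83
R2 (z=6.6): ¬slight=1−0.37=0.63, far=0.83; AND[max(0, a+b−1)] → w = 0.46
R3 (z=-9.2): near=0.73, slight=0.37; AND[max(0, a+b−1)] → w = 0.10
R4 (z=-19.3): far=0.83, severe=0.30; AND[max(0, a+b−1)] → w = 0.13
Weighted average = (0.83·-23.0 + 0.46·6.6 + 0.10·-9.2 + 0.13·-19.3) / (0.83 + 0.46 + 0.10 + 0.13)
  = -19.4830 / 1.5200 = -12.82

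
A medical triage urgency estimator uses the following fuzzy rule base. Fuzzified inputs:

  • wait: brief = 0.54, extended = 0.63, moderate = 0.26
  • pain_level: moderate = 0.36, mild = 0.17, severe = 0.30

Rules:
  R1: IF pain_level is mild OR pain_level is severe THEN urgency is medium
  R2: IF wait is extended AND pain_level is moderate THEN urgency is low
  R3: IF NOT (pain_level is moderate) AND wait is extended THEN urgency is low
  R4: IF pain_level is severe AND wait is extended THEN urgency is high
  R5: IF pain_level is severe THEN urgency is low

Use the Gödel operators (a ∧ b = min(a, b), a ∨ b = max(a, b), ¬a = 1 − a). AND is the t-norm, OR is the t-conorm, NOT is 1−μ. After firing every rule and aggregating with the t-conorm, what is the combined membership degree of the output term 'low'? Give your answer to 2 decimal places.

0.63

R1: mild=0.17, severe=0.30; OR[max(a, b)] → w = 0.30
R2: extended=0.63, moderate=0.36; AND[min(a, b)] → w = 0.36
R3: ¬moderate=1−0.36=0.64, extended=0.63; AND[min(a, b)] → w = 0.63
R4: severe=0.30, extended=0.63; AND[min(a, b)] → w = 0.30
R5: severe=0.30 → w = 0.30
Rules with consequent 'low': {R2, R3, R5} → strengths 0.36, 0.63, 0.30
Aggregate via t-conorm [max(a, b)]: 0.63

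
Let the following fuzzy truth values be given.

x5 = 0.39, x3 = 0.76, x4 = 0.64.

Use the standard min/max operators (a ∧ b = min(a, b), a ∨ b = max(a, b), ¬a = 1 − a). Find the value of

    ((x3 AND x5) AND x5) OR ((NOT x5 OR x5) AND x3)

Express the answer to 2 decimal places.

x3 AND x5 = min(a, b) on (0.76, 0.39) = 0.39
(x3 AND x5) AND x5 = min(a, b) on (0.39, 0.39) = 0.39
NOT x5 = 1 − 0.39 = 0.61
NOT x5 OR x5 = max(a, b) on (0.61, 0.39) = 0.61
(NOT x5 OR x5) AND x3 = min(a, b) on (0.61, 0.76) = 0.61
((x3 AND x5) AND x5) OR ((NOT x5 OR x5) AND x3) = max(a, b) on (0.39, 0.61) = 0.61

0.61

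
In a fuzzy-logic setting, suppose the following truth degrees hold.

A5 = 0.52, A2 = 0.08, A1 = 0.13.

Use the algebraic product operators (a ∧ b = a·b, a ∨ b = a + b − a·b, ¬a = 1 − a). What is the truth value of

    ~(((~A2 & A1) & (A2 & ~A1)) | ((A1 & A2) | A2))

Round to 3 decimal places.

0.903

~A2 = 1 − 0.0800 = 0.9200
~A2 & A1 = a·b on (0.9200, 0.1300) = 0.1196
~A1 = 1 − 0.1300 = 0.8700
A2 & ~A1 = a·b on (0.0800, 0.8700) = 0.0696
(~A2 & A1) & (A2 & ~A1) = a·b on (0.1196, 0.0696) = 0.0083
A1 & A2 = a·b on (0.1300, 0.0800) = 0.0104
(A1 & A2) | A2 = a + b − a·b on (0.0104, 0.0800) = 0.0896
((~A2 & A1) & (A2 & ~A1)) | ((A1 & A2) | A2) = a + b − a·b on (0.0083, 0.0896) = 0.0971
~(((~A2 & A1) & (A2 & ~A1)) | ((A1 & A2) | A2)) = 1 − 0.0971 = 0.9029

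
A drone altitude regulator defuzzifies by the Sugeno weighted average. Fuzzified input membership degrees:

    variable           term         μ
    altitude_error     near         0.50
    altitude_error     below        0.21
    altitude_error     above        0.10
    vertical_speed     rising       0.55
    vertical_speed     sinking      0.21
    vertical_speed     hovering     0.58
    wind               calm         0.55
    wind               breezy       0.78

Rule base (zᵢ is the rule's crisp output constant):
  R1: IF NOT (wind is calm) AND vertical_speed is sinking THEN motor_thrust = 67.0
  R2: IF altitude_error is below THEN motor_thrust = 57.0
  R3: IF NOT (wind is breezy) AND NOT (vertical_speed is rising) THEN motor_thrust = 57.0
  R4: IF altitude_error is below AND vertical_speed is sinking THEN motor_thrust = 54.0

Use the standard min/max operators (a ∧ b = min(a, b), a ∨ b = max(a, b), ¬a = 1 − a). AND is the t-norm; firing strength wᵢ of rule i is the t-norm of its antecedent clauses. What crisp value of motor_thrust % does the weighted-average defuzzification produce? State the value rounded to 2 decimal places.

R1 (z=67.0): ¬calm=1−0.55=0.45, sinking=0.21; AND[min(a, b)] → w = 0.21
R2 (z=57.0): below=0.21 → w = 0.21
R3 (z=57.0): ¬breezy=1−0.78=0.22, ¬rising=1−0.55=0.45; AND[min(a, b)] → w = 0.22
R4 (z=54.0): below=0.21, sinking=0.21; AND[min(a, b)] → w = 0.21
Weighted average = (0.21·67.0 + 0.21·57.0 + 0.22·57.0 + 0.21·54.0) / (0.21 + 0.21 + 0.22 + 0.21)
  = 49.9200 / 0.8500 = 58.73

58.73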